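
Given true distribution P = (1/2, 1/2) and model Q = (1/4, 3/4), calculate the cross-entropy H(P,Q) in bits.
1.2075 bits

Cross-entropy: H(P,Q) = -Σ p(x) log q(x)

Alternatively: H(P,Q) = H(P) + D_KL(P||Q)
H(P) = 1.0000 bits
D_KL(P||Q) = 0.2075 bits

H(P,Q) = 1.0000 + 0.2075 = 1.2075 bits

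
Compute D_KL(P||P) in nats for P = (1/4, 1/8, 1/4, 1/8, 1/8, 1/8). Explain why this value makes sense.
0.0000 nats

KL divergence satisfies the Gibbs inequality: D_KL(P||Q) ≥ 0 for all distributions P, Q.

D_KL(P||Q) = Σ p(x) log(p(x)/q(x))
Each term is p(x) × log_e(p(x)/p(x)) = p(x) × log_e(1) = 0, so the sum is 0.
D_KL(P||Q) = 0.0000 nats

When P = Q, the KL divergence is exactly 0, as there is no 'divergence' between identical distributions.

This non-negativity is a fundamental property: relative entropy cannot be negative because it measures how different Q is from P.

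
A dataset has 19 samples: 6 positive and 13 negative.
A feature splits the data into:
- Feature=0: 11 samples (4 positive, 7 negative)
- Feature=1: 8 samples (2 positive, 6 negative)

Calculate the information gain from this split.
0.0107 bits

Information Gain = H(Y) - H(Y|Feature)

Before split:
P(positive) = 6/19 = 0.3158
H(Y) = 0.8997 bits

After split:
Feature=0: H = 0.9457 bits (weight = 11/19)
Feature=1: H = 0.8113 bits (weight = 8/19)
H(Y|Feature) = (11/19)×0.9457 + (8/19)×0.8113 = 0.8891 bits

Information Gain = 0.8997 - 0.8891 = 0.0107 bits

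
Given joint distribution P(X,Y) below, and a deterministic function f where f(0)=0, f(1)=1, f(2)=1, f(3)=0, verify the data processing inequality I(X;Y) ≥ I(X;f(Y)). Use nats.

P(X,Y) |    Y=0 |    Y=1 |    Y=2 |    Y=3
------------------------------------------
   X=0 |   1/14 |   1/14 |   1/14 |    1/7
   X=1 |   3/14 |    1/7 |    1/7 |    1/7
I(X;Y) = 0.0203, I(X;f(Y)) = 0.0009, inequality holds: 0.0203 ≥ 0.0009

Data Processing Inequality: For any Markov chain X → Y → Z, we have I(X;Y) ≥ I(X;Z).

Here Z = f(Y) is a deterministic function of Y, forming X → Y → Z.

Original I(X;Y) = 0.0203 nats

After applying f:
P(X,Z) where Z=f(Y):
- P(X,Z=0) = P(X,Y=0) + P(X,Y=3)
- P(X,Z=1) = P(X,Y=1) + P(X,Y=2)

I(X;Z) = I(X;f(Y)) = 0.0009 nats

Verification: 0.0203 ≥ 0.0009 ✓

Information cannot be created by processing; the function f can only lose information about X.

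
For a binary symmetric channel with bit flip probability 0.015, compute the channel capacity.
0.8876 bits

For a binary symmetric channel (BSC) with error probability p:
Capacity C = 1 - H(p) bits per symbol

where H(p) = -p log₂(p) - (1-p) log₂(1-p) is the binary entropy function.

H(0.015) = 0.1124 bits
C = 1 - 0.1124 = 0.8876 bits per symbol

This means we can reliably transmit up to 0.8876 bits of information per channel use.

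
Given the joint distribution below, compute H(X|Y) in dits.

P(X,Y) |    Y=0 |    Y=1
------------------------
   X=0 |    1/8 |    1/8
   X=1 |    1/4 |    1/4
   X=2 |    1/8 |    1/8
0.4515 dits

Using the chain rule: H(X|Y) = H(X,Y) - H(Y)

First, compute H(X,Y) = 0.7526 dits

Marginal P(Y) = (1/2, 1/2)
H(Y) = 0.3010 dits

H(X|Y) = H(X,Y) - H(Y) = 0.7526 - 0.3010 = 0.4515 dits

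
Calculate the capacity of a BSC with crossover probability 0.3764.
0.0445 bits

For a binary symmetric channel (BSC) with error probability p:
Capacity C = 1 - H(p) bits per symbol

where H(p) = -p log₂(p) - (1-p) log₂(1-p) is the binary entropy function.

H(0.3764) = 0.9555 bits
C = 1 - 0.9555 = 0.0445 bits per symbol

This means we can reliably transmit up to 0.0445 bits of information per channel use.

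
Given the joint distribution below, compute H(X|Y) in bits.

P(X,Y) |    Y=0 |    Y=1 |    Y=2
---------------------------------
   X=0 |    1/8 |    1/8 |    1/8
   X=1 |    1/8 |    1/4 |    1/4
0.9387 bits

Using the chain rule: H(X|Y) = H(X,Y) - H(Y)

First, compute H(X,Y) = 2.5000 bits

Marginal P(Y) = (1/4, 3/8, 3/8)
H(Y) = 1.5613 bits

H(X|Y) = H(X,Y) - H(Y) = 2.5000 - 1.5613 = 0.9387 bits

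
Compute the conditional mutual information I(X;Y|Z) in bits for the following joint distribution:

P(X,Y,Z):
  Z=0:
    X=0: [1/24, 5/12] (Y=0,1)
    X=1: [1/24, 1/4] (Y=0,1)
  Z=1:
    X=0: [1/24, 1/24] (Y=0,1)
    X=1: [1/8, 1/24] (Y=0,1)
0.0145 bits

Conditional mutual information: I(X;Y|Z) = H(X|Z) + H(Y|Z) - H(X,Y|Z)

H(Z) = 0.8113
H(X,Z) = 1.7639 → H(X|Z) = 0.9526
H(Y,Z) = 1.4183 → H(Y|Z) = 0.6070
H(X,Y,Z) = 2.3565 → H(X,Y|Z) = 1.5452

I(X;Y|Z) = 0.9526 + 0.6070 - 1.5452 = 0.0145 bits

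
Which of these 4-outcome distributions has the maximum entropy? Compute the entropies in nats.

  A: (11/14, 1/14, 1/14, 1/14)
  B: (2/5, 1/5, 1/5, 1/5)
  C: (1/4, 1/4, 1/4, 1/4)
C

For a discrete distribution over n outcomes, entropy is maximized by the uniform distribution.

Computing entropies:
H(A) = 0.7550 nats
H(B) = 1.3322 nats
H(C) = 1.3863 nats

The uniform distribution (where all probabilities equal 1/4) achieves the maximum entropy of log_e(4) = 1.3863 nats.

Distribution C has the highest entropy.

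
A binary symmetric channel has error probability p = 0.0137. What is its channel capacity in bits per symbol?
0.8956 bits

For a binary symmetric channel (BSC) with error probability p:
Capacity C = 1 - H(p) bits per symbol

where H(p) = -p log₂(p) - (1-p) log₂(1-p) is the binary entropy function.

H(0.0137) = 0.1044 bits
C = 1 - 0.1044 = 0.8956 bits per symbol

This means we can reliably transmit up to 0.8956 bits of information per channel use.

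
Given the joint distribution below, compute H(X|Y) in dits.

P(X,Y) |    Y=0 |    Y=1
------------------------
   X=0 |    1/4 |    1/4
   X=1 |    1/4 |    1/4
0.3010 dits

Using the chain rule: H(X|Y) = H(X,Y) - H(Y)

First, compute H(X,Y) = 0.6021 dits

Marginal P(Y) = (1/2, 1/2)
H(Y) = 0.3010 dits

H(X|Y) = H(X,Y) - H(Y) = 0.6021 - 0.3010 = 0.3010 dits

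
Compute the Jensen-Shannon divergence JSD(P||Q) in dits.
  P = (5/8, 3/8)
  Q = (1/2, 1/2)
0.0035 dits

Jensen-Shannon divergence is:
JSD(P||Q) = 0.5 × D_KL(P||M) + 0.5 × D_KL(Q||M)
where M = 0.5 × (P + Q) is the mixture distribution.

M = 0.5 × (5/8, 3/8) + 0.5 × (1/2, 1/2) = (9/16, 7/16)

D_KL(P||M) = 0.0035 dits
D_KL(Q||M) = 0.0034 dits

JSD(P||Q) = 0.5 × 0.0035 + 0.5 × 0.0034 = 0.0035 dits

Unlike KL divergence, JSD is symmetric and bounded: 0 ≤ JSD ≤ log(2).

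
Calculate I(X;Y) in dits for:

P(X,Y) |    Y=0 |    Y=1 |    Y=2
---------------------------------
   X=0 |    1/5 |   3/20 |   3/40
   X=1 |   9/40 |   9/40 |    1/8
0.0014 dits

Mutual information: I(X;Y) = H(X) + H(Y) - H(X,Y)

Marginals:
P(X) = (17/40, 23/40), H(X) = 0.2961 dits
P(Y) = (17/40, 3/8, 1/5), H(Y) = 0.4575 dits

Joint entropy: H(X,Y) = 0.7522 dits

I(X;Y) = 0.2961 + 0.4575 - 0.7522 = 0.0014 dits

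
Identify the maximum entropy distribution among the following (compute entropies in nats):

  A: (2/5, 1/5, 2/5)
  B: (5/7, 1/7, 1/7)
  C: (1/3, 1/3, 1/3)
C

For a discrete distribution over n outcomes, entropy is maximized by the uniform distribution.

Computing entropies:
H(A) = 1.0549 nats
H(B) = 0.7963 nats
H(C) = 1.0986 nats

The uniform distribution (where all probabilities equal 1/3) achieves the maximum entropy of log_e(3) = 1.0986 nats.

Distribution C has the highest entropy.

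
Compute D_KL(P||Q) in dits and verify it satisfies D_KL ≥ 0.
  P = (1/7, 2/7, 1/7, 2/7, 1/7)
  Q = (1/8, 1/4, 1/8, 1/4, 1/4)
0.0150 dits

KL divergence satisfies the Gibbs inequality: D_KL(P||Q) ≥ 0 for all distributions P, Q.

D_KL(P||Q) = Σ p(x) log(p(x)/q(x))
Term by term:
  x=0: 1/7 × log_10[(1/7)/(1/8)] = 0.0083
  x=1: 2/7 × log_10[(2/7)/(1/4)] = 0.0166
  x=2: 1/7 × log_10[(1/7)/(1/8)] = 0.0083
  x=3: 2/7 × log_10[(2/7)/(1/4)] = 0.0166
  x=4: 1/7 × log_10[(1/7)/(1/4)] = -0.0347
D_KL(P||Q) = 0.0150 dits

D_KL(P||Q) = 0.0150 ≥ 0 ✓

This non-negativity is a fundamental property: relative entropy cannot be negative because it measures how different Q is from P.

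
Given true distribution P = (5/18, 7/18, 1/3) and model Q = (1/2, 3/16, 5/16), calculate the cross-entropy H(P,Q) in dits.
0.5347 dits

Cross-entropy: H(P,Q) = -Σ p(x) log q(x)

Alternatively: H(P,Q) = H(P) + D_KL(P||Q)
H(P) = 0.4731 dits
D_KL(P||Q) = 0.0616 dits

H(P,Q) = 0.4731 + 0.0616 = 0.5347 dits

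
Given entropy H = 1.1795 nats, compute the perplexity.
3.2527

Perplexity is e^H (or exp(H) for natural log).

H = 1.1795 nats
Perplexity = e^1.1795 = 3.2527

Interpretation: The model's uncertainty is equivalent to choosing uniformly among 3.3 options.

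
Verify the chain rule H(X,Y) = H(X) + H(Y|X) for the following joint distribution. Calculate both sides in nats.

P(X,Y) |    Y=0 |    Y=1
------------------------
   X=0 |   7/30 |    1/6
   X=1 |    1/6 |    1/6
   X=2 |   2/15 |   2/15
H(X,Y) = 1.7728, H(X) = 1.0852, H(Y|X) = 0.6876 (all in nats)

Chain rule: H(X,Y) = H(X) + H(Y|X)

Left side — joint entropy directly:
H(X,Y) = -Σ p(x,y) log p(x,y) = 1.7728 nats

Right side — compute H(Y|X) from the conditional distributions:
P(X) = (2/5, 1/3, 4/15), so H(X) = 1.0852 nats
H(Y|X) = Σ_x P(X=x) · H(Y|X=x):
  P(Y|X=0) = (7/12, 5/12), H(Y|X=0) = 0.6792, weight P(X=0) = 2/5
  P(Y|X=1) = (1/2, 1/2), H(Y|X=1) = 0.6931, weight P(X=1) = 1/3
  P(Y|X=2) = (1/2, 1/2), H(Y|X=2) = 0.6931, weight P(X=2) = 4/15
H(Y|X) = 0.6876 nats

H(X) + H(Y|X) = 1.0852 + 0.6876 = 1.7728 nats

Both sides equal 1.7728 nats. ✓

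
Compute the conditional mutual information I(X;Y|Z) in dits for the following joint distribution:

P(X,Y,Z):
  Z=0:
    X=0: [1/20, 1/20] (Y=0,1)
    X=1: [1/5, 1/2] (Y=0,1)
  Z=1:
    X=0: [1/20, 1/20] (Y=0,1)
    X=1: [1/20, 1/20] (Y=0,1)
0.0038 dits

Conditional mutual information: I(X;Y|Z) = H(X|Z) + H(Y|Z) - H(X,Y|Z)

H(Z) = 0.2173
H(X,Z) = 0.4084 → H(X|Z) = 0.1911
H(Y,Z) = 0.4933 → H(Y|Z) = 0.2760
H(X,Y,Z) = 0.6806 → H(X,Y|Z) = 0.4633

I(X;Y|Z) = 0.1911 + 0.2760 - 0.4633 = 0.0038 dits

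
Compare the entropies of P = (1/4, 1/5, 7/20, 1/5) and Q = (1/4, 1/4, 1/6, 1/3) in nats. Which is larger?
Q

Computing entropies in nats:
H(P) = 1.3578
H(Q) = 1.3580

Distribution Q has higher entropy.

Intuition: The distribution closer to uniform (more spread out) has higher entropy.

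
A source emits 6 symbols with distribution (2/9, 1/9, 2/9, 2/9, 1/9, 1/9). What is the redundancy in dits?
0.0246 dits

Redundancy measures how far a source is from maximum entropy:
R = H_max - H(X)

Maximum entropy for 6 symbols: H_max = log_10(6) = 0.7782 dits
Actual entropy: H(X) = 0.7536 dits
Redundancy: R = 0.7782 - 0.7536 = 0.0246 dits

This redundancy represents potential for compression: the source could be compressed by 0.0246 dits per symbol.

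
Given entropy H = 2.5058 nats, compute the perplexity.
12.2534

Perplexity is e^H (or exp(H) for natural log).

H = 2.5058 nats
Perplexity = e^2.5058 = 12.2534

Interpretation: The model's uncertainty is equivalent to choosing uniformly among 12.3 options.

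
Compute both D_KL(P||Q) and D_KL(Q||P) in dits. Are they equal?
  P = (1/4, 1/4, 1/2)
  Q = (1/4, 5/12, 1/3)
D_KL(P||Q) = 0.0326, D_KL(Q||P) = 0.0337

KL divergence is not symmetric: D_KL(P||Q) ≠ D_KL(Q||P) in general.

D_KL(P||Q) = 0.0326 dits
D_KL(Q||P) = 0.0337 dits

No, they are not equal!

This asymmetry is why KL divergence is not a true distance metric.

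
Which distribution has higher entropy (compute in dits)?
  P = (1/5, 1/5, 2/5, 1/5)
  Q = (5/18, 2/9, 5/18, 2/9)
Q

Computing entropies in dits:
H(P) = 0.5786
H(Q) = 0.5994

Distribution Q has higher entropy.

Intuition: The distribution closer to uniform (more spread out) has higher entropy.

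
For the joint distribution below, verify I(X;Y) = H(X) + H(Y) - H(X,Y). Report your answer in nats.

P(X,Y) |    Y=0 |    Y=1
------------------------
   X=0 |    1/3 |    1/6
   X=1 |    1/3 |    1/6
I(X;Y) = 0.0000 nats

Mutual information has multiple equivalent forms:
- I(X;Y) = H(X) - H(X|Y)
- I(X;Y) = H(Y) - H(Y|X)
- I(X;Y) = H(X) + H(Y) - H(X,Y)

Computing all quantities:
H(X) = 0.6931, H(Y) = 0.6365, H(X,Y) = 1.3297
H(X|Y) = 0.6931, H(Y|X) = 0.6365

Verification:
H(X) - H(X|Y) = 0.6931 - 0.6931 = 0.0000
H(Y) - H(Y|X) = 0.6365 - 0.6365 = 0.0000
H(X) + H(Y) - H(X,Y) = 0.6931 + 0.6365 - 1.3297 = 0.0000

All forms give I(X;Y) = 0.0000 nats. ✓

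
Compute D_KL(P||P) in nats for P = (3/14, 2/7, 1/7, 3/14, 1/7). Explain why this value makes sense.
0.0000 nats

KL divergence satisfies the Gibbs inequality: D_KL(P||Q) ≥ 0 for all distributions P, Q.

D_KL(P||Q) = Σ p(x) log(p(x)/q(x))
Each term is p(x) × log_e(p(x)/p(x)) = p(x) × log_e(1) = 0, so the sum is 0.
D_KL(P||Q) = 0.0000 nats

When P = Q, the KL divergence is exactly 0, as there is no 'divergence' between identical distributions.

This non-negativity is a fundamental property: relative entropy cannot be negative because it measures how different Q is from P.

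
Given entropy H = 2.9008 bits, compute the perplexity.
7.4684

Perplexity is 2^H (or exp(H) for natural log).

H = 2.9008 bits
Perplexity = 2^2.9008 = 7.4684

Interpretation: The model's uncertainty is equivalent to choosing uniformly among 7.5 options.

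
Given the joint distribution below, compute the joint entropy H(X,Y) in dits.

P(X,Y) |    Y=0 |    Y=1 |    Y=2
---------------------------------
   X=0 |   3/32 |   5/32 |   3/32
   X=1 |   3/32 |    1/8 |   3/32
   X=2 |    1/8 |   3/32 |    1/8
0.9465 dits

Joint entropy is H(X,Y) = -Σ_{x,y} p(x,y) log p(x,y).

Summing over all non-zero entries:
H(X,Y) = -[3/32·log_10(3/32) + 5/32·log_10(5/32) + 3/32·log_10(3/32) + 3/32·log_10(3/32) + 1/8·log_10(1/8) + 3/32·log_10(3/32) + 1/8·log_10(1/8) + 3/32·log_10(3/32) + 1/8·log_10(1/8)]
H(X,Y) = 0.9465 dits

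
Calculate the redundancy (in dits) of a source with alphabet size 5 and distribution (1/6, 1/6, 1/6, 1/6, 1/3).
0.0212 dits

Redundancy measures how far a source is from maximum entropy:
R = H_max - H(X)

Maximum entropy for 5 symbols: H_max = log_10(5) = 0.6990 dits
Actual entropy: H(X) = 0.6778 dits
Redundancy: R = 0.6990 - 0.6778 = 0.0212 dits

This redundancy represents potential for compression: the source could be compressed by 0.0212 dits per symbol.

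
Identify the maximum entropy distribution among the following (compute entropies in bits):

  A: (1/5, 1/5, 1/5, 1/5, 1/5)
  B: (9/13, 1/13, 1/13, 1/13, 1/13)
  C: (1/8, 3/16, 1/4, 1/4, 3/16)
A

For a discrete distribution over n outcomes, entropy is maximized by the uniform distribution.

Computing entropies:
H(A) = 2.3219 bits
H(B) = 1.5059 bits
H(C) = 2.2806 bits

The uniform distribution (where all probabilities equal 1/5) achieves the maximum entropy of log_2(5) = 2.3219 bits.

Distribution A has the highest entropy.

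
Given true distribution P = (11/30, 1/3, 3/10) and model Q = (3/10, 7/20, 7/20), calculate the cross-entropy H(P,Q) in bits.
1.5961 bits

Cross-entropy: H(P,Q) = -Σ p(x) log q(x)

Alternatively: H(P,Q) = H(P) + D_KL(P||Q)
H(P) = 1.5801 bits
D_KL(P||Q) = 0.0160 bits

H(P,Q) = 1.5801 + 0.0160 = 1.5961 bits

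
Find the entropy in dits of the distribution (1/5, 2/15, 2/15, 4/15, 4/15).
0.6793 dits

Shannon entropy is H(X) = -Σ p(x) log p(x).

For P = (1/5, 2/15, 2/15, 4/15, 4/15):
H = -1/5 × log_10(1/5) -2/15 × log_10(2/15) -2/15 × log_10(2/15) -4/15 × log_10(4/15) -4/15 × log_10(4/15)
H = 0.6793 dits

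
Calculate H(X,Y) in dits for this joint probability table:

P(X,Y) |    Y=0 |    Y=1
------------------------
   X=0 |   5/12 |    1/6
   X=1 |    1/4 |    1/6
0.5683 dits

Joint entropy is H(X,Y) = -Σ_{x,y} p(x,y) log p(x,y).

Summing over all non-zero entries:
H(X,Y) = -[5/12·log_10(5/12) + 1/6·log_10(1/6) + 1/4·log_10(1/4) + 1/6·log_10(1/6)]
H(X,Y) = 0.5683 dits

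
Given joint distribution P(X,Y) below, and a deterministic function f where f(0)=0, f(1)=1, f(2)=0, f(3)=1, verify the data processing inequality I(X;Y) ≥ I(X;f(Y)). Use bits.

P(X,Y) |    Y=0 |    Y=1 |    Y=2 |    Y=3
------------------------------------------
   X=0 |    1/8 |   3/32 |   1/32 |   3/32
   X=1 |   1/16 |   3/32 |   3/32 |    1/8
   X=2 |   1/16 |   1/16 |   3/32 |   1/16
I(X;Y) = 0.0622, I(X;f(Y)) = 0.0093, inequality holds: 0.0622 ≥ 0.0093

Data Processing Inequality: For any Markov chain X → Y → Z, we have I(X;Y) ≥ I(X;Z).

Here Z = f(Y) is a deterministic function of Y, forming X → Y → Z.

Original I(X;Y) = 0.0622 bits

After applying f:
P(X,Z) where Z=f(Y):
- P(X,Z=0) = P(X,Y=0) + P(X,Y=2)
- P(X,Z=1) = P(X,Y=1) + P(X,Y=3)

I(X;Z) = I(X;f(Y)) = 0.0093 bits

Verification: 0.0622 ≥ 0.0093 ✓

Information cannot be created by processing; the function f can only lose information about X.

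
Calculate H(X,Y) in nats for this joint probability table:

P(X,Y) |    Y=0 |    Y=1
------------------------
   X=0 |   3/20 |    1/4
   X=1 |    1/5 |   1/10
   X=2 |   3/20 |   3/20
1.7524 nats

Joint entropy is H(X,Y) = -Σ_{x,y} p(x,y) log p(x,y).

Summing over all non-zero entries:
H(X,Y) = -[3/20·log_e(3/20) + 1/4·log_e(1/4) + 1/5·log_e(1/5) + 1/10·log_e(1/10) + 3/20·log_e(3/20) + 3/20·log_e(3/20)]
H(X,Y) = 1.7524 nats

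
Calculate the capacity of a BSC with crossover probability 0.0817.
0.5919 bits

For a binary symmetric channel (BSC) with error probability p:
Capacity C = 1 - H(p) bits per symbol

where H(p) = -p log₂(p) - (1-p) log₂(1-p) is the binary entropy function.

H(0.0817) = 0.4081 bits
C = 1 - 0.4081 = 0.5919 bits per symbol

This means we can reliably transmit up to 0.5919 bits of information per channel use.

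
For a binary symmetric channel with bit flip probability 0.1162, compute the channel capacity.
0.4817 bits

For a binary symmetric channel (BSC) with error probability p:
Capacity C = 1 - H(p) bits per symbol

where H(p) = -p log₂(p) - (1-p) log₂(1-p) is the binary entropy function.

H(0.1162) = 0.5183 bits
C = 1 - 0.5183 = 0.4817 bits per symbol

This means we can reliably transmit up to 0.4817 bits of information per channel use.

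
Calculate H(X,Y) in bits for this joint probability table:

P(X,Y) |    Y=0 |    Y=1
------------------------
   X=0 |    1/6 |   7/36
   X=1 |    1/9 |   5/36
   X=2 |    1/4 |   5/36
2.5335 bits

Joint entropy is H(X,Y) = -Σ_{x,y} p(x,y) log p(x,y).

Summing over all non-zero entries:
H(X,Y) = -[1/6·log_2(1/6) + 7/36·log_2(7/36) + 1/9·log_2(1/9) + 5/36·log_2(5/36) + 1/4·log_2(1/4) + 5/36·log_2(5/36)]
H(X,Y) = 2.5335 bits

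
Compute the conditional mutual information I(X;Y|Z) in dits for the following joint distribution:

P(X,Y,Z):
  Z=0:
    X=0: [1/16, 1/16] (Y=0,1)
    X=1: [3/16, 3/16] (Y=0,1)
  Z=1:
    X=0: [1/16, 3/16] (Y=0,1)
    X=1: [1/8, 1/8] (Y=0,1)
0.0073 dits

Conditional mutual information: I(X;Y|Z) = H(X|Z) + H(Y|Z) - H(X,Y|Z)

H(Z) = 0.3010
H(X,Z) = 0.5737 → H(X|Z) = 0.2726
H(Y,Z) = 0.5952 → H(Y|Z) = 0.2942
H(X,Y,Z) = 0.8605 → H(X,Y|Z) = 0.5595

I(X;Y|Z) = 0.2726 + 0.2942 - 0.5595 = 0.0073 dits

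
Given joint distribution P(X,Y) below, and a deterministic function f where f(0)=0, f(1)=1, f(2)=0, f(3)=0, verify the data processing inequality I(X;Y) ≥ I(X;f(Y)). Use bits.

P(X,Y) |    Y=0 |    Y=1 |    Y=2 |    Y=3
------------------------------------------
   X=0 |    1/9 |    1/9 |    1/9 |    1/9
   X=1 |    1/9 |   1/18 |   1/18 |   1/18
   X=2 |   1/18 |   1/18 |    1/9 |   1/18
I(X;Y) = 0.0344, I(X;f(Y)) = 0.0026, inequality holds: 0.0344 ≥ 0.0026

Data Processing Inequality: For any Markov chain X → Y → Z, we have I(X;Y) ≥ I(X;Z).

Here Z = f(Y) is a deterministic function of Y, forming X → Y → Z.

Original I(X;Y) = 0.0344 bits

After applying f:
P(X,Z) where Z=f(Y):
- P(X,Z=0) = P(X,Y=0) + P(X,Y=2) + P(X,Y=3)
- P(X,Z=1) = P(X,Y=1)

I(X;Z) = I(X;f(Y)) = 0.0026 bits

Verification: 0.0344 ≥ 0.0026 ✓

Information cannot be created by processing; the function f can only lose information about X.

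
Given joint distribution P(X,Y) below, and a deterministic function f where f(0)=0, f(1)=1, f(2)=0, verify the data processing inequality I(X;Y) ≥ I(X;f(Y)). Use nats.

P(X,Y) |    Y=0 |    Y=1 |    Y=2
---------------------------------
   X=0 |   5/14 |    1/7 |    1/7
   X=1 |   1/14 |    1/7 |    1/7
I(X;Y) = 0.0626, I(X;f(Y)) = 0.0174, inequality holds: 0.0626 ≥ 0.0174

Data Processing Inequality: For any Markov chain X → Y → Z, we have I(X;Y) ≥ I(X;Z).

Here Z = f(Y) is a deterministic function of Y, forming X → Y → Z.

Original I(X;Y) = 0.0626 nats

After applying f:
P(X,Z) where Z=f(Y):
- P(X,Z=0) = P(X,Y=0) + P(X,Y=2)
- P(X,Z=1) = P(X,Y=1)

I(X;Z) = I(X;f(Y)) = 0.0174 nats

Verification: 0.0626 ≥ 0.0174 ✓

Information cannot be created by processing; the function f can only lose information about X.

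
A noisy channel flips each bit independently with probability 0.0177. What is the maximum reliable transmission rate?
0.8717 bits

For a binary symmetric channel (BSC) with error probability p:
Capacity C = 1 - H(p) bits per symbol

where H(p) = -p log₂(p) - (1-p) log₂(1-p) is the binary entropy function.

H(0.0177) = 0.1283 bits
C = 1 - 0.1283 = 0.8717 bits per symbol

This means we can reliably transmit up to 0.8717 bits of information per channel use.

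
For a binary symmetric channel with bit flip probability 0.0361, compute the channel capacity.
0.7759 bits

For a binary symmetric channel (BSC) with error probability p:
Capacity C = 1 - H(p) bits per symbol

where H(p) = -p log₂(p) - (1-p) log₂(1-p) is the binary entropy function.

H(0.0361) = 0.2241 bits
C = 1 - 0.2241 = 0.7759 bits per symbol

This means we can reliably transmit up to 0.7759 bits of information per channel use.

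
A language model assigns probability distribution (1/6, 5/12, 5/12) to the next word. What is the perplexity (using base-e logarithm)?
2.7960

Perplexity is e^H (or exp(H) for natural log).

First, H = -Σ p log p = 1.0282 nats
Perplexity = e^1.0282 = 2.7960

Interpretation: The model's uncertainty is equivalent to choosing uniformly among 2.8 options.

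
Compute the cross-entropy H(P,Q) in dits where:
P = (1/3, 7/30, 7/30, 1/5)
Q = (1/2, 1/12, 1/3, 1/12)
0.6793 dits

Cross-entropy: H(P,Q) = -Σ p(x) log q(x)

Alternatively: H(P,Q) = H(P) + D_KL(P||Q)
H(P) = 0.5938 dits
D_KL(P||Q) = 0.0855 dits

H(P,Q) = 0.5938 + 0.0855 = 0.6793 dits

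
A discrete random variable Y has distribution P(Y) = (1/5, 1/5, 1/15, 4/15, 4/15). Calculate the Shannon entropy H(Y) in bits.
2.2062 bits

Shannon entropy is H(X) = -Σ p(x) log p(x).

For P = (1/5, 1/5, 1/15, 4/15, 4/15):
H = -1/5 × log_2(1/5) -1/5 × log_2(1/5) -1/15 × log_2(1/15) -4/15 × log_2(4/15) -4/15 × log_2(4/15)
H = 2.2062 bits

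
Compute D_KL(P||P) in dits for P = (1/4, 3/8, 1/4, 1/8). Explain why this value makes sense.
0.0000 dits

KL divergence satisfies the Gibbs inequality: D_KL(P||Q) ≥ 0 for all distributions P, Q.

D_KL(P||Q) = Σ p(x) log(p(x)/q(x))
Each term is p(x) × log_10(p(x)/p(x)) = p(x) × log_10(1) = 0, so the sum is 0.
D_KL(P||Q) = 0.0000 dits

When P = Q, the KL divergence is exactly 0, as there is no 'divergence' between identical distributions.

This non-negativity is a fundamental property: relative entropy cannot be negative because it measures how different Q is from P.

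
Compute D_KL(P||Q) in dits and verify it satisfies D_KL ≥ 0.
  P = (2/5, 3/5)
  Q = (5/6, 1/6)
0.2063 dits

KL divergence satisfies the Gibbs inequality: D_KL(P||Q) ≥ 0 for all distributions P, Q.

D_KL(P||Q) = Σ p(x) log(p(x)/q(x))
Term by term:
  x=0: 2/5 × log_10[(2/5)/(5/6)] = -0.1275
  x=1: 3/5 × log_10[(3/5)/(1/6)] = 0.3338
D_KL(P||Q) = 0.2063 dits

D_KL(P||Q) = 0.2063 ≥ 0 ✓

This non-negativity is a fundamental property: relative entropy cannot be negative because it measures how different Q is from P.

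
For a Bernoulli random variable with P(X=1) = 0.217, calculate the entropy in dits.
0.2272 dits

The binary entropy function is:
H(p) = -p log(p) - (1-p) log(1-p)

H(0.217) = -0.217 × log_10(0.217) - 0.783 × log_10(0.783)
H(0.217) = 0.2272 dits

Note: Binary entropy is maximized at p=0.5 (H=1 bit) and minimized at p=0 or p=1 (H=0).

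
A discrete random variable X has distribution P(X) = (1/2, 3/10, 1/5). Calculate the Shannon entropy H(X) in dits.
0.4472 dits

Shannon entropy is H(X) = -Σ p(x) log p(x).

For P = (1/2, 3/10, 1/5):
H = -1/2 × log_10(1/2) -3/10 × log_10(3/10) -1/5 × log_10(1/5)
H = 0.4472 dits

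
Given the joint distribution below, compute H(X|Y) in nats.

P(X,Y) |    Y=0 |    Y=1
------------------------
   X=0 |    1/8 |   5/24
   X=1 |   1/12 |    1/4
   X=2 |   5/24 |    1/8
1.0479 nats

Using the chain rule: H(X|Y) = H(X,Y) - H(Y)

First, compute H(X,Y) = 1.7271 nats

Marginal P(Y) = (5/12, 7/12)
H(Y) = 0.6792 nats

H(X|Y) = H(X,Y) - H(Y) = 1.7271 - 0.6792 = 1.0479 nats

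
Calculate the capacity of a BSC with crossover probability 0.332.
0.0830 bits

For a binary symmetric channel (BSC) with error probability p:
Capacity C = 1 - H(p) bits per symbol

where H(p) = -p log₂(p) - (1-p) log₂(1-p) is the binary entropy function.

H(0.332) = 0.9170 bits
C = 1 - 0.9170 = 0.0830 bits per symbol

This means we can reliably transmit up to 0.0830 bits of information per channel use.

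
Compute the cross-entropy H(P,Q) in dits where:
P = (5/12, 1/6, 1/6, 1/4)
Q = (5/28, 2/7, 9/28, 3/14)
0.6518 dits

Cross-entropy: H(P,Q) = -Σ p(x) log q(x)

Alternatively: H(P,Q) = H(P) + D_KL(P||Q)
H(P) = 0.5683 dits
D_KL(P||Q) = 0.0835 dits

H(P,Q) = 0.5683 + 0.0835 = 0.6518 dits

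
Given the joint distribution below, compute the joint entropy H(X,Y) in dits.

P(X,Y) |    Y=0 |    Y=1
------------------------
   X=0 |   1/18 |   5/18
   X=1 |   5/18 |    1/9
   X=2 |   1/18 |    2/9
0.6997 dits

Joint entropy is H(X,Y) = -Σ_{x,y} p(x,y) log p(x,y).

Summing over all non-zero entries:
H(X,Y) = -[1/18·log_10(1/18) + 5/18·log_10(5/18) + 5/18·log_10(5/18) + 1/9·log_10(1/9) + 1/18·log_10(1/18) + 2/9·log_10(2/9)]
H(X,Y) = 0.6997 dits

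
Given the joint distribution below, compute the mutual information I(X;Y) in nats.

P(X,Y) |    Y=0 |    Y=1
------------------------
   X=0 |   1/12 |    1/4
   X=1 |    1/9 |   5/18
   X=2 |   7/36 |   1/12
0.0785 nats

Mutual information: I(X;Y) = H(X) + H(Y) - H(X,Y)

Marginals:
P(X) = (1/3, 7/18, 5/18), H(X) = 1.0893 nats
P(Y) = (7/18, 11/18), H(Y) = 0.6682 nats

Joint entropy: H(X,Y) = 1.6791 nats

I(X;Y) = 1.0893 + 0.6682 - 1.6791 = 0.0785 nats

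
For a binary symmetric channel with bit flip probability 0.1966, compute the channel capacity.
0.2849 bits

For a binary symmetric channel (BSC) with error probability p:
Capacity C = 1 - H(p) bits per symbol

where H(p) = -p log₂(p) - (1-p) log₂(1-p) is the binary entropy function.

H(0.1966) = 0.7151 bits
C = 1 - 0.7151 = 0.2849 bits per symbol

This means we can reliably transmit up to 0.2849 bits of information per channel use.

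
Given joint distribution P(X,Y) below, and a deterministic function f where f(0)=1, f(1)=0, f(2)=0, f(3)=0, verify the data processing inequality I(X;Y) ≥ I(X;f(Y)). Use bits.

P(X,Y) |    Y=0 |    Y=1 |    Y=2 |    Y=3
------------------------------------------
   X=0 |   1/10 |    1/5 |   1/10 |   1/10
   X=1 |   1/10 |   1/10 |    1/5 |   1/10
I(X;Y) = 0.0490, I(X;f(Y)) = 0.0000, inequality holds: 0.0490 ≥ 0.0000

Data Processing Inequality: For any Markov chain X → Y → Z, we have I(X;Y) ≥ I(X;Z).

Here Z = f(Y) is a deterministic function of Y, forming X → Y → Z.

Original I(X;Y) = 0.0490 bits

After applying f:
P(X,Z) where Z=f(Y):
- P(X,Z=0) = P(X,Y=1) + P(X,Y=2) + P(X,Y=3)
- P(X,Z=1) = P(X,Y=0)

I(X;Z) = I(X;f(Y)) = 0.0000 bits

Verification: 0.0490 ≥ 0.0000 ✓

Information cannot be created by processing; the function f can only lose information about X.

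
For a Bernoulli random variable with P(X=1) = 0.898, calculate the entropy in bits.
0.4753 bits

The binary entropy function is:
H(p) = -p log(p) - (1-p) log(1-p)

H(0.898) = -0.898 × log_2(0.898) - 0.102 × log_2(0.102)
H(0.898) = 0.4753 bits

Note: Binary entropy is maximized at p=0.5 (H=1 bit) and minimized at p=0 or p=1 (H=0).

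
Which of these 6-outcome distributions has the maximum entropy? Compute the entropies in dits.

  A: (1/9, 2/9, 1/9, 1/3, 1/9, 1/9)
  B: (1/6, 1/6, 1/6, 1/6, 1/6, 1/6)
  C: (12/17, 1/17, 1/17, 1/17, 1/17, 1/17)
B

For a discrete distribution over n outcomes, entropy is maximized by the uniform distribution.

Computing entropies:
H(A) = 0.7283 dits
H(B) = 0.7782 dits
H(C) = 0.4687 dits

The uniform distribution (where all probabilities equal 1/6) achieves the maximum entropy of log_10(6) = 0.7782 dits.

Distribution B has the highest entropy.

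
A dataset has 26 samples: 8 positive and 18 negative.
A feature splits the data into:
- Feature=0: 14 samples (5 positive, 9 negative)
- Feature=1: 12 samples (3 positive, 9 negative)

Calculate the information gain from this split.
0.0097 bits

Information Gain = H(Y) - H(Y|Feature)

Before split:
P(positive) = 8/26 = 0.3077
H(Y) = 0.8905 bits

After split:
Feature=0: H = 0.9403 bits (weight = 14/26)
Feature=1: H = 0.8113 bits (weight = 12/26)
H(Y|Feature) = (14/26)×0.9403 + (12/26)×0.8113 = 0.8807 bits

Information Gain = 0.8905 - 0.8807 = 0.0097 bits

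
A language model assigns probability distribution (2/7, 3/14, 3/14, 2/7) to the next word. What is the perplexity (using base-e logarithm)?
3.9593

Perplexity is e^H (or exp(H) for natural log).

First, H = -Σ p log p = 1.3761 nats
Perplexity = e^1.3761 = 3.9593

Interpretation: The model's uncertainty is equivalent to choosing uniformly among 4.0 options.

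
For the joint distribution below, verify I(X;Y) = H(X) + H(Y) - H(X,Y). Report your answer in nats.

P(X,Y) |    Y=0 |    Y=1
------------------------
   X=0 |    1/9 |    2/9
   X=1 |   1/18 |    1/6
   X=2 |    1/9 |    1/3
I(X;Y) = 0.0038 nats

Mutual information has multiple equivalent forms:
- I(X;Y) = H(X) - H(X|Y)
- I(X;Y) = H(Y) - H(Y|X)
- I(X;Y) = H(X) + H(Y) - H(X,Y)

Computing all quantities:
H(X) = 1.0609, H(Y) = 0.5908, H(X,Y) = 1.6479
H(X|Y) = 1.0571, H(Y|X) = 0.5871

Verification:
H(X) - H(X|Y) = 1.0609 - 1.0571 = 0.0038
H(Y) - H(Y|X) = 0.5908 - 0.5871 = 0.0038
H(X) + H(Y) - H(X,Y) = 1.0609 + 0.5908 - 1.6479 = 0.0038

All forms give I(X;Y) = 0.0038 nats. ✓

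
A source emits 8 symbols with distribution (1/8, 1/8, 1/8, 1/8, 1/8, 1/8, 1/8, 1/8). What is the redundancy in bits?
0.0000 bits

Redundancy measures how far a source is from maximum entropy:
R = H_max - H(X)

Maximum entropy for 8 symbols: H_max = log_2(8) = 3.0000 bits
Actual entropy: H(X) = 3.0000 bits
Redundancy: R = 3.0000 - 3.0000 = 0.0000 bits

This redundancy represents potential for compression: the source could be compressed by 0.0000 bits per symbol.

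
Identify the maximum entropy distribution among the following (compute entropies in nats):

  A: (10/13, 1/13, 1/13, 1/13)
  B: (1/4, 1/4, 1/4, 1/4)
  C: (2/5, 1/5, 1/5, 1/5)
B

For a discrete distribution over n outcomes, entropy is maximized by the uniform distribution.

Computing entropies:
H(A) = 0.7937 nats
H(B) = 1.3863 nats
H(C) = 1.3322 nats

The uniform distribution (where all probabilities equal 1/4) achieves the maximum entropy of log_e(4) = 1.3863 nats.

Distribution B has the highest entropy.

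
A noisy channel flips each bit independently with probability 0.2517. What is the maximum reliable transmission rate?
0.1860 bits

For a binary symmetric channel (BSC) with error probability p:
Capacity C = 1 - H(p) bits per symbol

where H(p) = -p log₂(p) - (1-p) log₂(1-p) is the binary entropy function.

H(0.2517) = 0.8140 bits
C = 1 - 0.8140 = 0.1860 bits per symbol

This means we can reliably transmit up to 0.1860 bits of information per channel use.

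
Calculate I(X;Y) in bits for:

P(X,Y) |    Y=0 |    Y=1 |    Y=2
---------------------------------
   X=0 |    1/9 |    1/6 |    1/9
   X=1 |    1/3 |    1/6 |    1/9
0.0480 bits

Mutual information: I(X;Y) = H(X) + H(Y) - H(X,Y)

Marginals:
P(X) = (7/18, 11/18), H(X) = 0.9641 bits
P(Y) = (4/9, 1/3, 2/9), H(Y) = 1.5305 bits

Joint entropy: H(X,Y) = 2.4466 bits

I(X;Y) = 0.9641 + 1.5305 - 2.4466 = 0.0480 bits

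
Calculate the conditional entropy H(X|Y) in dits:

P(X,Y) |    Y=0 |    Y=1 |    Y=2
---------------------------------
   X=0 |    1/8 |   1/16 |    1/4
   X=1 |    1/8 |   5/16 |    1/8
0.2523 dits

Using the chain rule: H(X|Y) = H(X,Y) - H(Y)

First, compute H(X,Y) = 0.7223 dits

Marginal P(Y) = (1/4, 3/8, 3/8)
H(Y) = 0.4700 dits

H(X|Y) = H(X,Y) - H(Y) = 0.7223 - 0.4700 = 0.2523 dits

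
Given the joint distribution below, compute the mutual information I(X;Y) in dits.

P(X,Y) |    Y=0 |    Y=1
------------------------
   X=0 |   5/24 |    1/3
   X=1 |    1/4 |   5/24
0.0056 dits

Mutual information: I(X;Y) = H(X) + H(Y) - H(X,Y)

Marginals:
P(X) = (13/24, 11/24), H(X) = 0.2995 dits
P(Y) = (11/24, 13/24), H(Y) = 0.2995 dits

Joint entropy: H(X,Y) = 0.5934 dits

I(X;Y) = 0.2995 + 0.2995 - 0.5934 = 0.0056 dits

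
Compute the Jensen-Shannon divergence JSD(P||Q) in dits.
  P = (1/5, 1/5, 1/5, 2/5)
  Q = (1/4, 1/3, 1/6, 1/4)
0.0084 dits

Jensen-Shannon divergence is:
JSD(P||Q) = 0.5 × D_KL(P||M) + 0.5 × D_KL(Q||M)
where M = 0.5 × (P + Q) is the mixture distribution.

M = 0.5 × (1/5, 1/5, 1/5, 2/5) + 0.5 × (1/4, 1/3, 1/6, 1/4) = (9/40, 4/15, 0.183333, 13/40)

D_KL(P||M) = 0.0084 dits
D_KL(Q||M) = 0.0084 dits

JSD(P||Q) = 0.5 × 0.0084 + 0.5 × 0.0084 = 0.0084 dits

Unlike KL divergence, JSD is symmetric and bounded: 0 ≤ JSD ≤ log(2).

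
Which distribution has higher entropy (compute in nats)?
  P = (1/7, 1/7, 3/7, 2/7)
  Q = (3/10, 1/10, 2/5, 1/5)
Q

Computing entropies in nats:
H(P) = 1.2770
H(Q) = 1.2799

Distribution Q has higher entropy.

Intuition: The distribution closer to uniform (more spread out) has higher entropy.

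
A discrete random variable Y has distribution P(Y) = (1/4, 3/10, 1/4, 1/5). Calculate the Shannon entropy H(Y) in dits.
0.5977 dits

Shannon entropy is H(X) = -Σ p(x) log p(x).

For P = (1/4, 3/10, 1/4, 1/5):
H = -1/4 × log_10(1/4) -3/10 × log_10(3/10) -1/4 × log_10(1/4) -1/5 × log_10(1/5)
H = 0.5977 dits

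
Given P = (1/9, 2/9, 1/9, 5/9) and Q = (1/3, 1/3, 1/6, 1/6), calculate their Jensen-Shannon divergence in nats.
0.0927 nats

Jensen-Shannon divergence is:
JSD(P||Q) = 0.5 × D_KL(P||M) + 0.5 × D_KL(Q||M)
where M = 0.5 × (P + Q) is the mixture distribution.

M = 0.5 × (1/9, 2/9, 1/9, 5/9) + 0.5 × (1/3, 1/3, 1/6, 1/6) = (2/9, 5/18, 5/36, 13/36)

D_KL(P||M) = 0.0879 nats
D_KL(Q||M) = 0.0975 nats

JSD(P||Q) = 0.5 × 0.0879 + 0.5 × 0.0975 = 0.0927 nats

Unlike KL divergence, JSD is symmetric and bounded: 0 ≤ JSD ≤ log(2).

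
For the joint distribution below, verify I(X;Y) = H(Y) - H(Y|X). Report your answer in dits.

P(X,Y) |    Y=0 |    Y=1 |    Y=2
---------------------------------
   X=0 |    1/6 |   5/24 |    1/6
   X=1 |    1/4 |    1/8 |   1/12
I(X;Y) = 0.0129 dits

Mutual information has multiple equivalent forms:
- I(X;Y) = H(X) - H(X|Y)
- I(X;Y) = H(Y) - H(Y|X)
- I(X;Y) = H(X) + H(Y) - H(X,Y)

Computing all quantities:
H(X) = 0.2995, H(Y) = 0.4680, H(X,Y) = 0.7546
H(X|Y) = 0.2867, H(Y|X) = 0.4551

Verification:
H(X) - H(X|Y) = 0.2995 - 0.2867 = 0.0129
H(Y) - H(Y|X) = 0.4680 - 0.4551 = 0.0129
H(X) + H(Y) - H(X,Y) = 0.2995 + 0.4680 - 0.7546 = 0.0129

All forms give I(X;Y) = 0.0129 dits. ✓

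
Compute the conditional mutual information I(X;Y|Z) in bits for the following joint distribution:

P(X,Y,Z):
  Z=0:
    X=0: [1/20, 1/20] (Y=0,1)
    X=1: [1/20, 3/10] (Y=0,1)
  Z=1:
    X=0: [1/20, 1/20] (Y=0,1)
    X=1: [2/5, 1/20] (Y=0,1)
0.0866 bits

Conditional mutual information: I(X;Y|Z) = H(X|Z) + H(Y|Z) - H(X,Y|Z)

H(Z) = 0.9928
H(X,Z) = 1.7129 → H(X|Z) = 0.7201
H(Y,Z) = 1.7129 → H(Y|Z) = 0.7201
H(X,Y,Z) = 2.3464 → H(X,Y|Z) = 1.3537

I(X;Y|Z) = 0.7201 + 0.7201 - 1.3537 = 0.0866 bits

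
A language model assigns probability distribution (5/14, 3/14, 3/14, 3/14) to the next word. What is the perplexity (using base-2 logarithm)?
3.8884

Perplexity is 2^H (or exp(H) for natural log).

First, H = -Σ p log p = 1.9592 bits
Perplexity = 2^1.9592 = 3.8884

Interpretation: The model's uncertainty is equivalent to choosing uniformly among 3.9 options.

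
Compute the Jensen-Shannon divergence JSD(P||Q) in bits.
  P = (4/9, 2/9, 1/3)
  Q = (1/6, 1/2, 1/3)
0.0868 bits

Jensen-Shannon divergence is:
JSD(P||Q) = 0.5 × D_KL(P||M) + 0.5 × D_KL(Q||M)
where M = 0.5 × (P + Q) is the mixture distribution.

M = 0.5 × (4/9, 2/9, 1/3) + 0.5 × (1/6, 1/2, 1/3) = (11/36, 13/36, 1/3)

D_KL(P||M) = 0.0846 bits
D_KL(Q||M) = 0.0890 bits

JSD(P||Q) = 0.5 × 0.0846 + 0.5 × 0.0890 = 0.0868 bits

Unlike KL divergence, JSD is symmetric and bounded: 0 ≤ JSD ≤ log(2).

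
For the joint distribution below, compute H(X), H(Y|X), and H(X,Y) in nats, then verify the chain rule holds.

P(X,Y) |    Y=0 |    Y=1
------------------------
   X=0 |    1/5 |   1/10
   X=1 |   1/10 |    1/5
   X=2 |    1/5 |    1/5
H(X,Y) = 1.7481, H(X) = 1.0889, H(Y|X) = 0.6592 (all in nats)

Chain rule: H(X,Y) = H(X) + H(Y|X)

Left side — joint entropy directly:
H(X,Y) = -Σ p(x,y) log p(x,y) = 1.7481 nats

Right side — compute H(Y|X) from the conditional distributions:
P(X) = (3/10, 3/10, 2/5), so H(X) = 1.0889 nats
H(Y|X) = Σ_x P(X=x) · H(Y|X=x):
  P(Y|X=0) = (2/3, 1/3), H(Y|X=0) = 0.6365, weight P(X=0) = 3/10
  P(Y|X=1) = (1/3, 2/3), H(Y|X=1) = 0.6365, weight P(X=1) = 3/10
  P(Y|X=2) = (1/2, 1/2), H(Y|X=2) = 0.6931, weight P(X=2) = 2/5
H(Y|X) = 0.6592 nats

H(X) + H(Y|X) = 1.0889 + 0.6592 = 1.7481 nats

Both sides equal 1.7481 nats. ✓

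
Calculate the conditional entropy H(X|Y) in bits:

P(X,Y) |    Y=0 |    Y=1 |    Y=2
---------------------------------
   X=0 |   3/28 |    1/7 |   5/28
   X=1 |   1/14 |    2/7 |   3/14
0.9575 bits

Using the chain rule: H(X|Y) = H(X,Y) - H(Y)

First, compute H(X,Y) = 2.4547 bits

Marginal P(Y) = (5/28, 3/7, 11/28)
H(Y) = 1.4972 bits

H(X|Y) = H(X,Y) - H(Y) = 2.4547 - 1.4972 = 0.9575 bits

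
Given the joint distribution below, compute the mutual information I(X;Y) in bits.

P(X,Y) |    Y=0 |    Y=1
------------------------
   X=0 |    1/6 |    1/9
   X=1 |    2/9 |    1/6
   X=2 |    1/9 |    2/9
0.0410 bits

Mutual information: I(X;Y) = H(X) + H(Y) - H(X,Y)

Marginals:
P(X) = (5/18, 7/18, 1/3), H(X) = 1.5715 bits
P(Y) = (1/2, 1/2), H(Y) = 1.0000 bits

Joint entropy: H(X,Y) = 2.5305 bits

I(X;Y) = 1.5715 + 1.0000 - 2.5305 = 0.0410 bits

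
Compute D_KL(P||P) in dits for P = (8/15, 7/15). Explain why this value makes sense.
0.0000 dits

KL divergence satisfies the Gibbs inequality: D_KL(P||Q) ≥ 0 for all distributions P, Q.

D_KL(P||Q) = Σ p(x) log(p(x)/q(x))
Each term is p(x) × log_10(p(x)/p(x)) = p(x) × log_10(1) = 0, so the sum is 0.
D_KL(P||Q) = 0.0000 dits

When P = Q, the KL divergence is exactly 0, as there is no 'divergence' between identical distributions.

This non-negativity is a fundamental property: relative entropy cannot be negative because it measures how different Q is from P.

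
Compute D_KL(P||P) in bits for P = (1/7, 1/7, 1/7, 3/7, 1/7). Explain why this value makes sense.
0.0000 bits

KL divergence satisfies the Gibbs inequality: D_KL(P||Q) ≥ 0 for all distributions P, Q.

D_KL(P||Q) = Σ p(x) log(p(x)/q(x))
Each term is p(x) × log_2(p(x)/p(x)) = p(x) × log_2(1) = 0, so the sum is 0.
D_KL(P||Q) = 0.0000 bits

When P = Q, the KL divergence is exactly 0, as there is no 'divergence' between identical distributions.

This non-negativity is a fundamental property: relative entropy cannot be negative because it measures how different Q is from P.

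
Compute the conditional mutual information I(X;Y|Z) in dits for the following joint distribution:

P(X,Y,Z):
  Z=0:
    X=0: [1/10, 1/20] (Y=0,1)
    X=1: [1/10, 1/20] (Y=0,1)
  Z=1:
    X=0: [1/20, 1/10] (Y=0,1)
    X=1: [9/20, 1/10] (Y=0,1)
0.0272 dits

Conditional mutual information: I(X;Y|Z) = H(X|Z) + H(Y|Z) - H(X,Y|Z)

H(Z) = 0.2653
H(X,Z) = 0.5136 → H(X|Z) = 0.2483
H(Y,Z) = 0.5301 → H(Y|Z) = 0.2648
H(X,Y,Z) = 0.7512 → H(X,Y|Z) = 0.4859

I(X;Y|Z) = 0.2483 + 0.2648 - 0.4859 = 0.0272 dits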